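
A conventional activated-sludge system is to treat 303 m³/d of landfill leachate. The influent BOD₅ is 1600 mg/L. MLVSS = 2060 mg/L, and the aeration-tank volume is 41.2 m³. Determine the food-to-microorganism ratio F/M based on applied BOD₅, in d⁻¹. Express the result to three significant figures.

F/M = applied load / biomass = Q·S₀/(V·X) = 303 × 1600 / (41.20 × 2060) = 5.712 d⁻¹.

F/M ≈ 5.71 d⁻¹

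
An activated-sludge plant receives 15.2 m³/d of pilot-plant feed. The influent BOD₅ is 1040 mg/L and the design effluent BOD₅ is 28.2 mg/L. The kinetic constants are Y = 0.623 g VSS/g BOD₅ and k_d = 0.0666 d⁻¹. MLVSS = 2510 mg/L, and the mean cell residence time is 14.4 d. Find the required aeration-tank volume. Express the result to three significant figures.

V ≈ 28.1 m³

Steady-state biomass mass balance: V·X·(1 + k_d·θ_c) = Y·Q·(S₀ − S)·θ_c, so V = 0.623 × 15.2 × (1040 − 28.2) × 14.4 / [2510 × (1 + 0.0666 × 14.4)] = 1.38×10^5 / 4917 = 28.06 m³.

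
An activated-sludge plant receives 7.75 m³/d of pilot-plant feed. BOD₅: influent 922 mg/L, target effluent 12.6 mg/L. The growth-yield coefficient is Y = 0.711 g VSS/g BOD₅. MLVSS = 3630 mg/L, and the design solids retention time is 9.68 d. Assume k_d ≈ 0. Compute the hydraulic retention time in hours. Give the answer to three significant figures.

Biomass mass balance (decay neglected): V·X = Y·Q·(S₀ − S)·θ_c, so V = 0.711 × 7.75 × (922 − 12.6) × 9.68 / 3630 = 13.36 m³.
Hydraulic retention time τ = V/Q = 13.36 / 7.75 = 1.724 d = 41.38 h.

τ ≈ 41.4 h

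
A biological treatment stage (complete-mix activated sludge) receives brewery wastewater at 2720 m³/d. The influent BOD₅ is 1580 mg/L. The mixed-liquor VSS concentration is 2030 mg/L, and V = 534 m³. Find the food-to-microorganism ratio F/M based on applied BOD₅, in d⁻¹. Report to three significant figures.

F/M = applied load / biomass = Q·S₀/(V·X) = 2720 × 1580 / (534.0 × 2030) = 3.965 d⁻¹.

F/M ≈ 3.96 d⁻¹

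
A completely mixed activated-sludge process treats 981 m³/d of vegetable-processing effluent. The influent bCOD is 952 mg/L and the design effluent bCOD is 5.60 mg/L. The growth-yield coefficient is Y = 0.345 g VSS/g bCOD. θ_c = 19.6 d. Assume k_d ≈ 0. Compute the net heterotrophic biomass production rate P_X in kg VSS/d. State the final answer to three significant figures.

P_X ≈ 320 kg VSS/d

Since k_d ≈ 0, Y_obs = Y = 0.345 g VSS/g bCOD.
ΔS = 952 − 5.60 = 946.4 mg/L, so the substrate removal rate is 981 × 946.4/1000 = 928.4 kg bCOD/d.
Biomass produced: P_X = Y_obs·Q·ΔS = 0.3450 × 928.4 ≈ 320.3 kg VSS/d.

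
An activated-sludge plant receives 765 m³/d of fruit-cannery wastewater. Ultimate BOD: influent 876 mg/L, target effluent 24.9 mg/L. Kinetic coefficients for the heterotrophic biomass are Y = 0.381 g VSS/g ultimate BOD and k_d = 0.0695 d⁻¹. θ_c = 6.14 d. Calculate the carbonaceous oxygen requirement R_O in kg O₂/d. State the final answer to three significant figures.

R_O ≈ 404 kg O₂/d

Observed yield with endogenous decay: Y_obs = Y / (1 + k_d·θ_c) = 0.381 / (1 + 0.0695 × 6.14) = 0.381 / 1.427 = 0.2670 g VSS/g ultimate BOD.
ΔS = 876 − 24.9 = 851.1 mg/L, so the substrate removal rate is 765 × 851.1/1000 = 651.1 kg ultimate BOD/d.
Biomass synthesised: P_X = Y_obs × 651.1 = 173.9 kg VSS/d.
Carbonaceous O₂ demand = substrate oxidised − cell-mass equivalent = 651.1 − 1.42 × 173.9 = 404.2 kg O₂/d.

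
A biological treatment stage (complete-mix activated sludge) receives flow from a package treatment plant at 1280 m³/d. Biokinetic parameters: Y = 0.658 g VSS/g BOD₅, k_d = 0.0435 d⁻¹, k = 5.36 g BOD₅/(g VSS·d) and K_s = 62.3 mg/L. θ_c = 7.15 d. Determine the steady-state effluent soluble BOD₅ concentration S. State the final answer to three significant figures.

For a completely mixed reactor with recycle the Lawrence–McCarty relation gives S = K_s·(1 + k_d·θ_c) / [θ_c·(Y·k − k_d) − 1] = 62.3 × (1 + 0.0435 × 7.15) / [7.15 × (0.658 × 5.36 − 0.0435) − 1] = 81.68 / 23.91 = 3.417 mg/L.

S ≈ 3.42 mg/L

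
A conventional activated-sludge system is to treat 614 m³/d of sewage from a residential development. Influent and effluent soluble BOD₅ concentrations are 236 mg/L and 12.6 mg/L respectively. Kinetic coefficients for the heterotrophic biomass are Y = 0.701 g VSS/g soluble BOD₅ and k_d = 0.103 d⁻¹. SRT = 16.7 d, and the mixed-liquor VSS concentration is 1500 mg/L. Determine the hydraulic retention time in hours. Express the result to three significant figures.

From the SRT design equation V = Y Q (S₀−S) θ_c / [X (1 + k_d θ_c)] = 0.701 × 614 × (236 − 12.6) × 16.7 / [1500 × (1 + 0.103 × 16.7)] = 1.61×10^6 / 4080 = 393.6 m³.
HRT = V/Q = 393.6 m³ / 614 m³·d⁻¹ = 0.6410 d × 24 = 15.38 h.

τ ≈ 15.4 h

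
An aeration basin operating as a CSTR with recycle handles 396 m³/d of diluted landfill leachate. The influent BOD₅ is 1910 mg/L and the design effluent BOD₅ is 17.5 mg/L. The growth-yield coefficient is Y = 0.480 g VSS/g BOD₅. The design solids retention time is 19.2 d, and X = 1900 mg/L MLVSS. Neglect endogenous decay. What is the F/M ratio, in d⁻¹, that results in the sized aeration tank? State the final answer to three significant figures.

V·X = Y·Q·ΔS·θ_c gives V = 0.480 × 396 × (1910 − 17.5) × 19.2 / 1900 = 3635 m³.
F/M = Q·S₀ / (V·X) = 396 × 1910 / (3635 × 1900) = 0.1095 g BOD₅·(g VSS·d)⁻¹.

F/M ≈ 0.110 d⁻¹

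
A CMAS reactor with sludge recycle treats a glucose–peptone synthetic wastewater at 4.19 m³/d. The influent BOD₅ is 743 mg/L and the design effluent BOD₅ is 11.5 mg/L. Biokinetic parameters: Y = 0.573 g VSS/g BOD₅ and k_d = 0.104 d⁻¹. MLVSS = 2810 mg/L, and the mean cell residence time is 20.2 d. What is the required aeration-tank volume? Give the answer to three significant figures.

V ≈ 4.07 m³

Steady-state biomass mass balance: V·X·(1 + k_d·θ_c) = Y·Q·(S₀ − S)·θ_c, so V = 0.573 × 4.19 × (743 − 11.5) × 20.2 / [2810 × (1 + 0.104 × 20.2)] = 3.55×10^4 / 8713 = 4.071 m³.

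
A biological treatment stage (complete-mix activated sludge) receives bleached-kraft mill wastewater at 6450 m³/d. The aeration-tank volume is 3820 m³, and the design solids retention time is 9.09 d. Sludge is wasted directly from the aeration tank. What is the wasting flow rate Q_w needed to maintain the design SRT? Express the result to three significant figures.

For wasting at MLVSS concentration, Q_w = V/θ_c = 3820/9.09 = 420.2 m³/d.

Q_w ≈ 420 m³/d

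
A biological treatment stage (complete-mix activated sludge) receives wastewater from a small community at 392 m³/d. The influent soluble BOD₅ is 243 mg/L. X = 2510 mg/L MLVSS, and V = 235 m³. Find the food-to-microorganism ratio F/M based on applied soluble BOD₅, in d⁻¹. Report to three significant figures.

F/M = Q·S₀ / (V·X) = 392 × 243 / (235.0 × 2510) = 0.1615 g soluble BOD₅·(g VSS·d)⁻¹.

F/M ≈ 0.161 d⁻¹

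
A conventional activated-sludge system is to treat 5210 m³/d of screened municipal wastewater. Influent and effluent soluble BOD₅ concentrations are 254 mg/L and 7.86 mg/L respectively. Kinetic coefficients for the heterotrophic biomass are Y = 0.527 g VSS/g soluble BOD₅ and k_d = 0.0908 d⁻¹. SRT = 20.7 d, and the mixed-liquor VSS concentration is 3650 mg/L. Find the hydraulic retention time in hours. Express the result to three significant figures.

From the SRT design equation V = Y Q (S₀−S) θ_c / [X (1 + k_d θ_c)] = 0.527 × 5210 × (254 − 7.86) × 20.7 / [3650 × (1 + 0.0908 × 20.7)] = 1.4×10^7 / 10510 = 1331 m³.
HRT = V/Q = 1331 m³ / 5210 m³·d⁻¹ = 0.2555 d × 24 = 6.131 h.

τ ≈ 6.13 h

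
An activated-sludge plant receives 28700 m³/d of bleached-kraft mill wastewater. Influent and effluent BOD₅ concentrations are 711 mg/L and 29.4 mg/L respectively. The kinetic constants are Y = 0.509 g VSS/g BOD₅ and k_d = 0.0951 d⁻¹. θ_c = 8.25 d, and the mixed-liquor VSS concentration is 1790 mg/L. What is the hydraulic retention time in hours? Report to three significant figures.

From the SRT design equation V = Y Q (S₀−S) θ_c / [X (1 + k_d θ_c)] = 0.509 × 28700 × (711 − 29.4) × 8.25 / [1790 × (1 + 0.0951 × 8.25)] = 8.21×10^7 / 3194 = 25716 m³.
HRT = V/Q = 25716 m³ / 28700 m³·d⁻¹ = 0.8960 d × 24 = 21.50 h.

τ ≈ 21.5 h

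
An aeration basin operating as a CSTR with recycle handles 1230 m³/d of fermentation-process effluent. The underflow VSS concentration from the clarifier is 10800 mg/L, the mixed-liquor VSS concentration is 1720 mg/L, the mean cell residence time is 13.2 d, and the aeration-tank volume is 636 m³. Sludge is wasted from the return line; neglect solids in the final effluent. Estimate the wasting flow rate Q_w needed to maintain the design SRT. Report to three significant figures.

Q_w ≈ 7.67 m³/d

Wasting from the return line (neglecting effluent solids): Q_w = V·X / (θ_c·X_r) = 636.0 × 1720 / (13.2 × 10800) = 7.673 m³/d.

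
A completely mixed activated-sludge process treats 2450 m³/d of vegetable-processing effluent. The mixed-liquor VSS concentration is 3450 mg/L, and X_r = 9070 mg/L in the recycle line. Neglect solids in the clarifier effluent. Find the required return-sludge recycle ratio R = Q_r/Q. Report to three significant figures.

R = Q_r/Q = X/(X_r − X) = 3450 / (9070 − 3450) = 0.6139.

R ≈ 0.614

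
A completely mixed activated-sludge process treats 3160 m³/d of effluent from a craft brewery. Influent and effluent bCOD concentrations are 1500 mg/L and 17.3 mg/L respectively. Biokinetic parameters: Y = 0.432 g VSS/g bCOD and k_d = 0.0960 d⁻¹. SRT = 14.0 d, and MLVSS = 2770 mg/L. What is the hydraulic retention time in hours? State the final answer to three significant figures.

Rearranging the biomass balance for a CMAS with decay, V = Y·Q·ΔS·θ_c / [X·(1+k_d θ_c)] = 0.432 × 3160 × (1500 − 17.3) × 14.0 / [2770 × (1 + 0.0960 × 14.0)] = 2.83×10^7 / 6493 = 4364 m³.
HRT = V/Q = 4364 m³ / 3160 m³·d⁻¹ = 1.381 d × 24 = 33.15 h.

τ ≈ 33.1 h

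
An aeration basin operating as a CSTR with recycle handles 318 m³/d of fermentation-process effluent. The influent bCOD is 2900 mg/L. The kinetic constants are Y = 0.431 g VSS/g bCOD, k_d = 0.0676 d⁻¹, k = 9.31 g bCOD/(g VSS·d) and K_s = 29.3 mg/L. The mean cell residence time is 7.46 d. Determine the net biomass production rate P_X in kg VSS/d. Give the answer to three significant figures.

P_X ≈ 264 kg VSS/d

Effluent substrate depends only on kinetics and SRT: S = K_s(1 + k_d θ_c) / [θ_c(Yk − k_d) − 1] = 29.3 × (1 + 0.0676 × 7.46) / [7.46 × (0.431 × 9.31 − 0.0676) − 1] = 44.08 / 28.43 = 1.550 mg/L.
Correct the yield for decay: Y_obs = Y/(1 + k_d θ_c) = 0.431 / (1 + 0.0676 × 7.46) = 0.431 / 1.504 = 0.2865.
Substrate removed = Q·(S₀ − S) = 318 m³/d × (2900 − 1.55) g/m³ = 9.22×10^5 g/d = 921.7 kg/d.
Biomass produced: P_X = Y_obs·Q·ΔS = 0.2865 × 921.7 ≈ 264.1 kg VSS/d.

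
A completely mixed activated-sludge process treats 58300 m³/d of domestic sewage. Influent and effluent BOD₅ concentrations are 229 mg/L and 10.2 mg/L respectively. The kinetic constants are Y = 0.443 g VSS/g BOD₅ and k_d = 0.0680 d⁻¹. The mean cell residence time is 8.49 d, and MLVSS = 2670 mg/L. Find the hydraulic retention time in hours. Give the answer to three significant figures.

Steady-state biomass mass balance: V·X·(1 + k_d·θ_c) = Y·Q·(S₀ − S)·θ_c, so V = 0.443 × 58300 × (229 − 10.2) × 8.49 / [2670 × (1 + 0.0680 × 8.49)] = 4.8×10^7 / 4211 = 11392 m³.
Hydraulic retention time τ = V/Q = 11392 / 58300 = 0.1954 d = 4.690 h.

τ ≈ 4.69 h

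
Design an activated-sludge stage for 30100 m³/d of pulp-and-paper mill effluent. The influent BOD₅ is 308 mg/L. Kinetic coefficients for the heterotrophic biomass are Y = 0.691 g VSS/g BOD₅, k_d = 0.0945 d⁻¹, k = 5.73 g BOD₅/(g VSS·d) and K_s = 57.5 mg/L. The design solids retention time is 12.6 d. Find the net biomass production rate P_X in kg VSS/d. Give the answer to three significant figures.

For a completely mixed reactor with recycle the Lawrence–McCarty relation gives S = K_s·(1 + k_d·θ_c) / [θ_c·(Y·k − k_d) − 1] = 57.5 × (1 + 0.0945 × 12.6) / [12.6 × (0.691 × 5.73 − 0.0945) − 1] = 126.0 / 47.70 = 2.641 mg/L.
Y_obs = Y / (1 + k_d θ_c) = 0.691 / (1 + 0.0945 × 12.6) = 0.691 / 2.191 = 0.3154.
Mass of BOD₅ removed per day: Q(S₀ − S) = 30100 × 305.4 g/m³ = 9191 kg/d.
So the net sludge growth is P_X = 0.3154 × 9191 = 2899 kg VSS/d.

P_X ≈ 2900 kg VSS/d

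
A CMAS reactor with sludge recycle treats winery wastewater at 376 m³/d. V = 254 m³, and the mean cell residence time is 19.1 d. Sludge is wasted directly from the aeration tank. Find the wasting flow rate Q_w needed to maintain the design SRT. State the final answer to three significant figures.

Q_w ≈ 13.3 m³/d

With mixed-liquor wasting, θ_c = V/Q_w, so Q_w = V/θ_c = 254.0/19.1 = 13.30 m³/d.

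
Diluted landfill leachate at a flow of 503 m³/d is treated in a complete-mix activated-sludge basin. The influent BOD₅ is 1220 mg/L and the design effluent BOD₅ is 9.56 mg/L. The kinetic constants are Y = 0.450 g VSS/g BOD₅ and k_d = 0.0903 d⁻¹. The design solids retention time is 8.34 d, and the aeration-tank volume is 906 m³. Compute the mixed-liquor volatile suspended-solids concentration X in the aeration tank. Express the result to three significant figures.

X ≈ 1440 mg/L

Solving the biomass balance for X: X = Y Q (S₀−S) θ_c / [V (1+k_d θ_c)] = 0.450 × 503 × (1220 − 9.56) × 8.34 / [906 × (1 + 0.0903 × 8.34)] = 1439 mg/L.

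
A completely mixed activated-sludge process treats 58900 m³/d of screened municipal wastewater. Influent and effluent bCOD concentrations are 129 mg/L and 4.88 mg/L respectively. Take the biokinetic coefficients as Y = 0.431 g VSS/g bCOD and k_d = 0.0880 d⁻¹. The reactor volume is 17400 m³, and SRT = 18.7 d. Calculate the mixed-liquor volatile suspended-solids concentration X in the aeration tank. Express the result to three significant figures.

X ≈ 1280 mg/L

Solving the biomass balance for X: X = Y Q (S₀−S) θ_c / [V (1+k_d θ_c)] = 0.431 × 58900 × (129 − 4.88) × 18.7 / [17400 × (1 + 0.0880 × 18.7)] = 1280 mg/L.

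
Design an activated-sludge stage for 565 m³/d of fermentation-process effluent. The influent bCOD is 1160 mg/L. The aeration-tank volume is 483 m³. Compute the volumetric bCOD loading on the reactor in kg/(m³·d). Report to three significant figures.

L_v ≈ 1.36 kg bCOD/(m³·d)

Volumetric loading L_v = Q·S₀ / V = 565 × 1160 g/m³ / 483.0 m³ = 1357 g/(m³·d) = 1.357 kg bCOD/(m³·d).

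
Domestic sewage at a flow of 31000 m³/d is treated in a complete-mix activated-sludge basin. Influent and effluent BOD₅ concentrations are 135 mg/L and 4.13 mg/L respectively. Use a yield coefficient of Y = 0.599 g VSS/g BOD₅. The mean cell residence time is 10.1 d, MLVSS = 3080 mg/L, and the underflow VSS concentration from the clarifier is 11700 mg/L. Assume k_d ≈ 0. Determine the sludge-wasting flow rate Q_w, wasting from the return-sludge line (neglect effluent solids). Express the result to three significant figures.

Q_w ≈ 208 m³/d

With k_d = 0 the design equation reduces to V = Y Q (S₀−S) θ_c / X = 0.599 × 31000 × (135 − 4.13) × 10.1 / 3080 = 7969 m³.
Wasting from the return line (neglecting effluent solids): Q_w = V·X / (θ_c·X_r) = 7969 × 3080 / (10.1 × 11700) = 207.7 m³/d.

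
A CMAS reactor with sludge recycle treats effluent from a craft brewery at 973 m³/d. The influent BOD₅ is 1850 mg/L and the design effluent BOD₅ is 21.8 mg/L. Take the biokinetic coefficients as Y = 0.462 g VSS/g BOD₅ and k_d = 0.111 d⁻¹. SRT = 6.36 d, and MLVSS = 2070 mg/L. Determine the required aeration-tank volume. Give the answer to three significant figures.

From the SRT design equation V = Y Q (S₀−S) θ_c / [X (1 + k_d θ_c)] = 0.462 × 973 × (1850 − 21.8) × 6.36 / [2070 × (1 + 0.111 × 6.36)] = 5.23×10^6 / 3531 = 1480 m³.

V ≈ 1480 m³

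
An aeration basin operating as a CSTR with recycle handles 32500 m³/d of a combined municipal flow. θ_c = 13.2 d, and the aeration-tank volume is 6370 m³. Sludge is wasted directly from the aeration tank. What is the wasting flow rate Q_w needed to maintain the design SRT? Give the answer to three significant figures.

With mixed-liquor wasting, θ_c = V/Q_w, so Q_w = V/θ_c = 6370/13.2 = 482.6 m³/d.

Q_w ≈ 483 m³/d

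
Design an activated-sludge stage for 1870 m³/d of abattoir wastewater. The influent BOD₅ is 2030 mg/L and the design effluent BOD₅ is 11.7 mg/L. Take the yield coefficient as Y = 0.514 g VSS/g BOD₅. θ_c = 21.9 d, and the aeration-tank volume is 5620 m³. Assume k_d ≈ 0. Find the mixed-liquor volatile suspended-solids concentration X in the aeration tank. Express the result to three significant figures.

X = Y·Q·ΔS·θ_c / V = 0.514 × 1870 × (2030 − 11.7) × 21.9 / 5620 = 7560 mg/L.

X ≈ 7560 mg/L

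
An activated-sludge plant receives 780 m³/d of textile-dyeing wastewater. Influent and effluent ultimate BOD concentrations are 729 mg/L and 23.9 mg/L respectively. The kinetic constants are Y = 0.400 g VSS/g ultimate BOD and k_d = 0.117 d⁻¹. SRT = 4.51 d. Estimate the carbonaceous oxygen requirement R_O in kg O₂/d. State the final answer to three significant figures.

Correct the yield for decay: Y_obs = Y/(1 + k_d θ_c) = 0.400 / (1 + 0.117 × 4.51) = 0.400 / 1.528 = 0.2618.
ΔS = 729 − 23.9 = 705.1 mg/L, so the substrate removal rate is 780 × 705.1/1000 = 550.0 kg ultimate BOD/d.
P_X = Y_obs·Q·(S₀ − S) = 0.2618 × 550.0 = 144.0 kg VSS/d.
R_O = Q·ΔS − 1.42 P_X = 550.0 − 204.5 = 345.5 kg O₂/d.

R_O ≈ 345 kg O₂/d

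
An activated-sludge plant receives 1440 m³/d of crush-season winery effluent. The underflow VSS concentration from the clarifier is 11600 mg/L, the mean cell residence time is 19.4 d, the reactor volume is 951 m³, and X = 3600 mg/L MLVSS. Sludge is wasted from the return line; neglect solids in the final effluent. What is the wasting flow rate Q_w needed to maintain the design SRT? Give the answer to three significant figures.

Q_w ≈ 15.2 m³/d

Wasting from the return line (neglecting effluent solids): Q_w = V·X / (θ_c·X_r) = 951.0 × 3600 / (19.4 × 11600) = 15.21 m³/d.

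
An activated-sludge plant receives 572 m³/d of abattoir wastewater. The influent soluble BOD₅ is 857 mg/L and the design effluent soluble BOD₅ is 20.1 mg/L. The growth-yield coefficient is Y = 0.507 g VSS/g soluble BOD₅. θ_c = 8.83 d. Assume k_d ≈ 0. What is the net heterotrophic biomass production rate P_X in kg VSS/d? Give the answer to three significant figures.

P_X ≈ 243 kg VSS/d

Since k_d ≈ 0, Y_obs = Y = 0.507 g VSS/g soluble BOD₅.
Substrate removed = Q·(S₀ − S) = 572 m³/d × (857 − 20.1) g/m³ = 4.79×10^5 g/d = 478.7 kg/d.
Biomass produced: P_X = Y_obs·Q·ΔS = 0.5070 × 478.7 ≈ 242.7 kg VSS/d.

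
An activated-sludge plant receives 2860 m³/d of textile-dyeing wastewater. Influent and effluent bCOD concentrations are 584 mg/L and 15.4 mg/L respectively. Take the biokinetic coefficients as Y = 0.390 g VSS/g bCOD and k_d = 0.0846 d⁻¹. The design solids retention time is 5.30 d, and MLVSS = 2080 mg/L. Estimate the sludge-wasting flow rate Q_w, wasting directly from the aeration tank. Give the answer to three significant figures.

Q_w ≈ 211 m³/d

Rearranging the biomass balance for a CMAS with decay, V = Y·Q·ΔS·θ_c / [X·(1+k_d θ_c)] = 0.390 × 2860 × (584 − 15.4) × 5.30 / [2080 × (1 + 0.0846 × 5.30)] = 3.36×10^6 / 3013 = 1116 m³.
Wasting from the aeration tank: Q_w = V / θ_c = 1116 / 5.30 = 210.5 m³/d.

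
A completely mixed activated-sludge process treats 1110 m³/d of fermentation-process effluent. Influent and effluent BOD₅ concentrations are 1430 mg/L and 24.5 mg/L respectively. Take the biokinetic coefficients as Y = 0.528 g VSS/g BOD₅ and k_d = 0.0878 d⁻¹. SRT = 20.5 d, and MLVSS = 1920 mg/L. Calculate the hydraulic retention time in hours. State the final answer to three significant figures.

τ ≈ 67.9 h

From the SRT design equation V = Y Q (S₀−S) θ_c / [X (1 + k_d θ_c)] = 0.528 × 1110 × (1430 − 24.5) × 20.5 / [1920 × (1 + 0.0878 × 20.5)] = 1.69×10^7 / 5376 = 3141 m³.
HRT = V/Q = 3141 m³ / 1110 m³·d⁻¹ = 2.830 d × 24 = 67.92 h.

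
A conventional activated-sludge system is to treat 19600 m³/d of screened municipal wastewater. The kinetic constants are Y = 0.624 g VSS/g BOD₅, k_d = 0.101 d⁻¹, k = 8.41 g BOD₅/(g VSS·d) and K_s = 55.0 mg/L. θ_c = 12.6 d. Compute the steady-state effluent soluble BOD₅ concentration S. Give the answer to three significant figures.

S ≈ 1.96 mg/L

From the Monod/SRT balance for a CMAS, S = K_s·(1+k_d θ_c)/[θ_c·(Y k − k_d) − 1] = 55.0 × (1 + 0.101 × 12.6) / [12.6 × (0.624 × 8.41 − 0.101) − 1] = 125.0 / 63.85 = 1.958 mg/L.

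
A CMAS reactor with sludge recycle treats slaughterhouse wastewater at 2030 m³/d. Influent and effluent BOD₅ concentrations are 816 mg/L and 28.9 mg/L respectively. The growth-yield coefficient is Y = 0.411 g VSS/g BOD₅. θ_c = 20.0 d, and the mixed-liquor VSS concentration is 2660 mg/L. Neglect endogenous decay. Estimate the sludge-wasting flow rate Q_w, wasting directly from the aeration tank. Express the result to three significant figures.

With k_d = 0 the design equation reduces to V = Y Q (S₀−S) θ_c / X = 0.411 × 2030 × (816 − 28.9) × 20.0 / 2660 = 4938 m³.
Wasting from the aeration tank: Q_w = V / θ_c = 4938 / 20.0 = 246.9 m³/d.

Q_w ≈ 247 m³/d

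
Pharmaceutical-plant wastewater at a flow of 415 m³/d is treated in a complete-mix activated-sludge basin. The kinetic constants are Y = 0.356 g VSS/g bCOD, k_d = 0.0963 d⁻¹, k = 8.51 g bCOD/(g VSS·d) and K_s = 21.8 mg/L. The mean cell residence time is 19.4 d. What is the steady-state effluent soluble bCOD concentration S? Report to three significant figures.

S ≈ 1.12 mg/L

For a completely mixed reactor with recycle the Lawrence–McCarty relation gives S = K_s·(1 + k_d·θ_c) / [θ_c·(Y·k − k_d) − 1] = 21.8 × (1 + 0.0963 × 19.4) / [19.4 × (0.356 × 8.51 − 0.0963) − 1] = 62.53 / 55.91 = 1.118 mg/L.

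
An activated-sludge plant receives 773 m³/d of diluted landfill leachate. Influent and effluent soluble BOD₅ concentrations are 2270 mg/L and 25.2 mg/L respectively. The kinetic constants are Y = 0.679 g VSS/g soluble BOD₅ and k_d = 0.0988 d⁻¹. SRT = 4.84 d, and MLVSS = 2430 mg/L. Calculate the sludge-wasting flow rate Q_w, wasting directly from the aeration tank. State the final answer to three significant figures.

Q_w ≈ 328 m³/d

Rearranging the biomass balance for a CMAS with decay, V = Y·Q·ΔS·θ_c / [X·(1+k_d θ_c)] = 0.679 × 773 × (2270 − 25.2) × 4.84 / [2430 × (1 + 0.0988 × 4.84)] = 5.7×10^6 / 3592 = 1588 m³.
For wasting at MLVSS concentration, Q_w = V/θ_c = 1588/4.84 = 328.0 m³/d.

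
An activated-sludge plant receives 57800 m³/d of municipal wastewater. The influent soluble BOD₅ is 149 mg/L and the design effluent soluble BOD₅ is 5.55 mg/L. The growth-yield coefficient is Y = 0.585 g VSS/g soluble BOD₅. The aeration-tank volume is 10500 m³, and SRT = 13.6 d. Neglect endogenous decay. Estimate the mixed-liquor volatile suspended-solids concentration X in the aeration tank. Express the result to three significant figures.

X ≈ 6280 mg/L

X = Y·Q·ΔS·θ_c / V = 0.585 × 57800 × (149 − 5.55) × 13.6 / 10500 = 6283 mg/L.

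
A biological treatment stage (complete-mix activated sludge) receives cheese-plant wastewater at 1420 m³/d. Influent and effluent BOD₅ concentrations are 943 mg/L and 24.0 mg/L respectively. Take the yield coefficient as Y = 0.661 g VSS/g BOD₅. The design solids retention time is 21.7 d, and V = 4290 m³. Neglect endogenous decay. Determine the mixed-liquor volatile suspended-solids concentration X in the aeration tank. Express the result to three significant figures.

X = Y·Q·ΔS·θ_c / V = 0.661 × 1420 × (943 − 24.0) × 21.7 / 4290 = 4363 mg/L.

X ≈ 4360 mg/L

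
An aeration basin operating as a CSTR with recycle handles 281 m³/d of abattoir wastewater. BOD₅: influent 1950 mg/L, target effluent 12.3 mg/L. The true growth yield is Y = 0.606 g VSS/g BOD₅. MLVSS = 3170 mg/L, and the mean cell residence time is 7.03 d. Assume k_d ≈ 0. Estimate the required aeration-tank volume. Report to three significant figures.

With k_d = 0 the design equation reduces to V = Y Q (S₀−S) θ_c / X = 0.606 × 281 × (1950 − 12.3) × 7.03 / 3170 = 731.7 m³.

V ≈ 732 m³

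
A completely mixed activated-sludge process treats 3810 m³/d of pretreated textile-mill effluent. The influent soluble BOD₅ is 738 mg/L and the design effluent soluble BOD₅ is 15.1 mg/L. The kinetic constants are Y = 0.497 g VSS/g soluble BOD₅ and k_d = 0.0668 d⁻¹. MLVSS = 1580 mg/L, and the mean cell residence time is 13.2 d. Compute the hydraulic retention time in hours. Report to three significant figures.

τ ≈ 38.3 h

Rearranging the biomass balance for a CMAS with decay, V = Y·Q·ΔS·θ_c / [X·(1+k_d θ_c)] = 0.497 × 3810 × (738 − 15.1) × 13.2 / [1580 × (1 + 0.0668 × 13.2)] = 1.81×10^7 / 2973 = 6077 m³.
τ = V/Q = 6077/3810 = 1.595 d, or 38.28 h.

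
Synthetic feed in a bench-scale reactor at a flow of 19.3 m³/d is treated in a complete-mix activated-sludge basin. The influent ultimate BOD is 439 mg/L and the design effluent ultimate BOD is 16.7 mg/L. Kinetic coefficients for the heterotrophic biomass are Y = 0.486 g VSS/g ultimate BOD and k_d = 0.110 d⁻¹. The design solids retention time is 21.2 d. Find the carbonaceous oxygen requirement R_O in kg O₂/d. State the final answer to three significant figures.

R_O ≈ 6.46 kg O₂/d

Observed yield with endogenous decay: Y_obs = Y / (1 + k_d·θ_c) = 0.486 / (1 + 0.110 × 21.2) = 0.486 / 3.332 = 0.1459 g VSS/g ultimate BOD.
ΔS = 439 − 16.7 = 422.3 mg/L, so the substrate removal rate is 19.3 × 422.3/1000 = 8.150 kg ultimate BOD/d.
Net sludge production P_X = 0.1459 × 8.150 = 1.189 kg VSS/d.
R_O = Q·ΔS − 1.42 P_X = 8.150 − 1.688 = 6.462 kg O₂/d.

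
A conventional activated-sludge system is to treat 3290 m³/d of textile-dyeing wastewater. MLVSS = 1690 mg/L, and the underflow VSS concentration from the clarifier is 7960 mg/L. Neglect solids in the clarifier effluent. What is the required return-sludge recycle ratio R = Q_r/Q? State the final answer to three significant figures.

Solids balance on the clarifier gives (1+R)X = R·X_r, so R = X/(X_r − X) = 1690 / (7960 − 1690) = 0.2695.

R ≈ 0.270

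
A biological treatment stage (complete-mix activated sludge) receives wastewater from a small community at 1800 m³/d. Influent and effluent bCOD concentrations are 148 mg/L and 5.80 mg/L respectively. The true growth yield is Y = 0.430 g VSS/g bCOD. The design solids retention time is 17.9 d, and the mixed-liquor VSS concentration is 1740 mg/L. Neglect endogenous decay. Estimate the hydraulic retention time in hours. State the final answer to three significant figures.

τ ≈ 15.1 h

With k_d = 0 the design equation reduces to V = Y Q (S₀−S) θ_c / X = 0.430 × 1800 × (148 − 5.80) × 17.9 / 1740 = 1132 m³.
Hydraulic retention time τ = V/Q = 1132 / 1800 = 0.6290 d = 15.10 h.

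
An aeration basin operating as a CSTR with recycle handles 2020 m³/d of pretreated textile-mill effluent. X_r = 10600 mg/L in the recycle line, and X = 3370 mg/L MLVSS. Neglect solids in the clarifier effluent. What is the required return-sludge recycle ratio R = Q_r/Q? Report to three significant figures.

R ≈ 0.466

Mass balance around the secondary clarifier (neglecting effluent solids): R = X / (X_r − X) = 3370 / (10600 − 3370) = 0.4661.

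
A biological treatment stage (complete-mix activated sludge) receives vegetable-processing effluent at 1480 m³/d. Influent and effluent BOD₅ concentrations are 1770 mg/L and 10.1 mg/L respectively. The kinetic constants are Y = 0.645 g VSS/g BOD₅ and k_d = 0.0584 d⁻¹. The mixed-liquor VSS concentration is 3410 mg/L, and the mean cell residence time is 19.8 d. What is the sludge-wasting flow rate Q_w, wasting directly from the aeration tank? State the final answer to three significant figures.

Rearranging the biomass balance for a CMAS with decay, V = Y·Q·ΔS·θ_c / [X·(1+k_d θ_c)] = 0.645 × 1480 × (1770 − 10.1) × 19.8 / [3410 × (1 + 0.0584 × 19.8)] = 3.33×10^7 / 7353 = 4524 m³.
For wasting at MLVSS concentration, Q_w = V/θ_c = 4524/19.8 = 228.5 m³/d.

Q_w ≈ 228 m³/d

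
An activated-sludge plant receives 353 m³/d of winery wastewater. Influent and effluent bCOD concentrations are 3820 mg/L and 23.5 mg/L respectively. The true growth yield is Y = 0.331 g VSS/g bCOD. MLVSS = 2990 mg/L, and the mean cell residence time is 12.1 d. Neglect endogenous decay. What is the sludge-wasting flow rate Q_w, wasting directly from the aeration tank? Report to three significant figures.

Q_w ≈ 148 m³/d

V·X = Y·Q·ΔS·θ_c gives V = 0.331 × 353 × (3820 − 23.5) × 12.1 / 2990 = 1795 m³.
With mixed-liquor wasting, θ_c = V/Q_w, so Q_w = V/θ_c = 1795/12.1 = 148.4 m³/d.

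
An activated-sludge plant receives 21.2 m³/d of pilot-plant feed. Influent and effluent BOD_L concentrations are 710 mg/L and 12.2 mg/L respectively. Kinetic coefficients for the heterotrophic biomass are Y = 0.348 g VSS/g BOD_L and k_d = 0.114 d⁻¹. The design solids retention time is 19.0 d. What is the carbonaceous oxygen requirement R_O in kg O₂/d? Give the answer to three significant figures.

R_O ≈ 12.5 kg O₂/d

The observed yield is Y_obs = Y/(1 + k_d·θ_c) = 0.348 / (1 + 0.114 × 19.0) = 0.348 / 3.166 = 0.1099 g VSS per g BOD_L removed.
ΔS = 710 − 12.2 = 697.8 mg/L, so the substrate removal rate is 21.2 × 697.8/1000 = 14.79 kg BOD_L/d.
Net sludge production P_X = 0.1099 × 14.79 = 1.626 kg VSS/d.
Carbonaceous O₂ demand = substrate oxidised − cell-mass equivalent = 14.79 − 1.42 × 1.626 = 12.48 kg O₂/d.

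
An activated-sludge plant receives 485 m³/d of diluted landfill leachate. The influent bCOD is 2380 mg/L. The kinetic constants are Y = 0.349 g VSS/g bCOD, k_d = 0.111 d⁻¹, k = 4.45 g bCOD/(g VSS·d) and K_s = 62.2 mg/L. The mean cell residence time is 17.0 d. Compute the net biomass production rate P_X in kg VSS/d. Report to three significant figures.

For a completely mixed reactor with recycle the Lawrence–McCarty relation gives S = K_s·(1 + k_d·θ_c) / [θ_c·(Y·k − k_d) − 1] = 62.2 × (1 + 0.111 × 17.0) / [17.0 × (0.349 × 4.45 − 0.111) − 1] = 179.6 / 23.51 = 7.637 mg/L.
The observed yield is Y_obs = Y/(1 + k_d·θ_c) = 0.349 / (1 + 0.111 × 17.0) = 0.349 / 2.887 = 0.1209 g VSS per g bCOD removed.
Substrate removed = Q·(S₀ − S) = 485 m³/d × (2380 − 7.64) g/m³ = 1.15×10^6 g/d = 1151 kg/d.
P_X = Y_obs · Q(S₀ − S) = 0.1209 × 1151 = 139.1 kg VSS/d.

P_X ≈ 139 kg VSS/d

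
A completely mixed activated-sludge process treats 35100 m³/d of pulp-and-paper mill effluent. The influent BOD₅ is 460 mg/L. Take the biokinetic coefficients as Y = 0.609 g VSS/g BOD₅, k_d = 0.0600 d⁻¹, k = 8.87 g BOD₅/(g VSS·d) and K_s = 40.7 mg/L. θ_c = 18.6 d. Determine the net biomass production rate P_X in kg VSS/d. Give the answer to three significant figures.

P_X ≈ 4640 kg VSS/d

Effluent substrate depends only on kinetics and SRT: S = K_s(1 + k_d θ_c) / [θ_c(Yk − k_d) − 1] = 40.7 × (1 + 0.0600 × 18.6) / [18.6 × (0.609 × 8.87 − 0.0600) − 1] = 86.12 / 98.36 = 0.8756 mg/L.
Correct the yield for decay: Y_obs = Y/(1 + k_d θ_c) = 0.609 / (1 + 0.0600 × 18.6) = 0.609 / 2.116 = 0.2878.
Substrate removed = Q·(S₀ − S) = 35100 m³/d × (460 − 0.876) g/m³ = 1.61×10^7 g/d = 16115 kg/d.
Biomass produced: P_X = Y_obs·Q·ΔS = 0.2878 × 16115 ≈ 4638 kg VSS/d.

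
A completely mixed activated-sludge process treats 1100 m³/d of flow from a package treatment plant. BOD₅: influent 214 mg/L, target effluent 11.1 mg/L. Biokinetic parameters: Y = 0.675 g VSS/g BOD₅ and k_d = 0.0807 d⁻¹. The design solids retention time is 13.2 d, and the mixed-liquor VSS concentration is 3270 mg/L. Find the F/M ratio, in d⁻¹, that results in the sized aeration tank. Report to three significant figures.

F/M ≈ 0.244 d⁻¹

Rearranging the biomass balance for a CMAS with decay, V = Y·Q·ΔS·θ_c / [X·(1+k_d θ_c)] = 0.675 × 1100 × (214 − 11.1) × 13.2 / [3270 × (1 + 0.0807 × 13.2)] = 1.99×10^6 / 6753 = 294.5 m³.
F/M = applied load / biomass = Q·S₀/(V·X) = 1100 × 214 / (294.5 × 3270) = 0.2445 d⁻¹.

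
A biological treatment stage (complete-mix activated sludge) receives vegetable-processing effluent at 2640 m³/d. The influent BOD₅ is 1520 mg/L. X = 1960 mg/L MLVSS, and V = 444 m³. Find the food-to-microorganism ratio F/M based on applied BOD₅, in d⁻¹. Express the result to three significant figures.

Food-to-microorganism ratio F/M = Q S₀ / (V X) = 2640 × 1520 / (444.0 × 1960) = 4.611 d⁻¹.

F/M ≈ 4.61 d⁻¹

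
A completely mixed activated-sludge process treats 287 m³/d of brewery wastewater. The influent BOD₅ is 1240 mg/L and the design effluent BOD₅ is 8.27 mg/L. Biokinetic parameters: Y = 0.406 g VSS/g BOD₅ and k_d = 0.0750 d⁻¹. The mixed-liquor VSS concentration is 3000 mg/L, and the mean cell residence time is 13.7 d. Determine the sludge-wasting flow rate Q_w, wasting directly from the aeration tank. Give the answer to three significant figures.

Steady-state biomass mass balance: V·X·(1 + k_d·θ_c) = Y·Q·(S₀ − S)·θ_c, so V = 0.406 × 287 × (1240 − 8.27) × 13.7 / [3000 × (1 + 0.0750 × 13.7)] = 1.97×10^6 / 6082 = 323.3 m³.
Wasting from the aeration tank: Q_w = V / θ_c = 323.3 / 13.7 = 23.60 m³/d.

Q_w ≈ 23.6 m³/d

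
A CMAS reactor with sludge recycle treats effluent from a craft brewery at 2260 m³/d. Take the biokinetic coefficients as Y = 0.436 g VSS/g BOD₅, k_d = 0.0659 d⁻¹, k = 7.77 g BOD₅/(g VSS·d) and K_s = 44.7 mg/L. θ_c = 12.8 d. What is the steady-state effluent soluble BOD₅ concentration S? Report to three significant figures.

S ≈ 1.98 mg/L

Effluent substrate depends only on kinetics and SRT: S = K_s(1 + k_d θ_c) / [θ_c(Yk − k_d) − 1] = 44.7 × (1 + 0.0659 × 12.8) / [12.8 × (0.436 × 7.77 − 0.0659) − 1] = 82.41 / 41.52 = 1.985 mg/L.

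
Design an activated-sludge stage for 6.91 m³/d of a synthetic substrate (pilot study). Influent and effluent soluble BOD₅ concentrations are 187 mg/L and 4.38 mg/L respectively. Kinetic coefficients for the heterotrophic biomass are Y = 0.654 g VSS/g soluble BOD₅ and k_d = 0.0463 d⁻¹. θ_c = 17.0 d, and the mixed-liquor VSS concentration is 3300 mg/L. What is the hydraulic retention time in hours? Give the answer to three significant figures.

From the SRT design equation V = Y Q (S₀−S) θ_c / [X (1 + k_d θ_c)] = 0.654 × 6.91 × (187 − 4.38) × 17.0 / [3300 × (1 + 0.0463 × 17.0)] = 1.4×10^4 / 5897 = 2.379 m³.
τ = V/Q = 2.379/6.91 = 0.3443 d, or 8.263 h.

τ ≈ 8.26 h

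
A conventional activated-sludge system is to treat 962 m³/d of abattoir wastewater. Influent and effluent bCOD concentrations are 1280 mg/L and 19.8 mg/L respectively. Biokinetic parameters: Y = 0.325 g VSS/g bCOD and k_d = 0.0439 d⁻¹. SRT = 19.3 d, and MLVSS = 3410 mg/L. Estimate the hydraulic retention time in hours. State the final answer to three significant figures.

Rearranging the biomass balance for a CMAS with decay, V = Y·Q·ΔS·θ_c / [X·(1+k_d θ_c)] = 0.325 × 962 × (1280 − 19.8) × 19.3 / [3410 × (1 + 0.0439 × 19.3)] = 7.6×10^6 / 6299 = 1207 m³.
HRT = V/Q = 1207 m³ / 962 m³·d⁻¹ = 1.255 d × 24 = 30.12 h.

τ ≈ 30.1 h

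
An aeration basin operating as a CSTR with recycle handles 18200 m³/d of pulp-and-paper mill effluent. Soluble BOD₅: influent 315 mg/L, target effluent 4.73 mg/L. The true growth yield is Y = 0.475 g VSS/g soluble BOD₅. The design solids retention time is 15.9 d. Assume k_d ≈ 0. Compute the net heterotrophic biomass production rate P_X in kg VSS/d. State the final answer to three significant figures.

No decay correction is needed, so Y_obs = Y = 0.475.
Substrate removed = Q·(S₀ − S) = 18200 m³/d × (315 − 4.73) g/m³ = 5.65×10^6 g/d = 5647 kg/d.
So the net sludge growth is P_X = 0.4750 × 5647 = 2682 kg VSS/d.

P_X ≈ 2680 kg VSS/d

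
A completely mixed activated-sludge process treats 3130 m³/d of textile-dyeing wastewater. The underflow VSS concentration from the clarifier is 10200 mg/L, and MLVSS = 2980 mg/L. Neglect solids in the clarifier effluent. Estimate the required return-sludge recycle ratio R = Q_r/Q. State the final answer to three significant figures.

R = Q_r/Q = X/(X_r − X) = 2980 / (10200 − 2980) = 0.4127.

R ≈ 0.413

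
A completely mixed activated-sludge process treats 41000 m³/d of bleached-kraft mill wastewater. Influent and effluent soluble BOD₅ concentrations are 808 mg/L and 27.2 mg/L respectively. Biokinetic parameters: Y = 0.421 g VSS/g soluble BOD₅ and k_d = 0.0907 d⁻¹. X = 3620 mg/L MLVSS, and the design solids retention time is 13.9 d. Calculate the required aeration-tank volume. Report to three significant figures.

V ≈ 22900 m³

From the SRT design equation V = Y Q (S₀−S) θ_c / [X (1 + k_d θ_c)] = 0.421 × 41000 × (808 − 27.2) × 13.9 / [3620 × (1 + 0.0907 × 13.9)] = 1.87×10^8 / 8184 = 22891 m³.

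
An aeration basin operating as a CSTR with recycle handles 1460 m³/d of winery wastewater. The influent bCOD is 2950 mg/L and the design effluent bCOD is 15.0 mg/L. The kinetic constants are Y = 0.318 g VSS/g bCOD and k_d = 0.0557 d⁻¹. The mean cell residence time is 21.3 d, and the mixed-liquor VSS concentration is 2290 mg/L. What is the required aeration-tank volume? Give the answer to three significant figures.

Steady-state biomass mass balance: V·X·(1 + k_d·θ_c) = Y·Q·(S₀ − S)·θ_c, so V = 0.318 × 1460 × (2950 − 15.0) × 21.3 / [2290 × (1 + 0.0557 × 21.3)] = 2.9×10^7 / 5007 = 5797 m³.

V ≈ 5800 m³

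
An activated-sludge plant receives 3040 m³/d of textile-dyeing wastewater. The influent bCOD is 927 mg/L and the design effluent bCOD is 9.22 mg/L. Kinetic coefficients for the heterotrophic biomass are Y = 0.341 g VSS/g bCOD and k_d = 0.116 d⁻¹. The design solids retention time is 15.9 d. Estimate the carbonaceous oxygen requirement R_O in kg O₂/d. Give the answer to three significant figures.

R_O ≈ 2320 kg O₂/d

The observed yield is Y_obs = Y/(1 + k_d·θ_c) = 0.341 / (1 + 0.116 × 15.9) = 0.341 / 2.844 = 0.1199 g VSS per g bCOD removed.
Substrate removed = Q·(S₀ − S) = 3040 m³/d × (927 − 9.22) g/m³ = 2.79×10^6 g/d = 2790 kg/d.
P_X = Y_obs·Q·(S₀ − S) = 0.1199 × 2790 = 334.5 kg VSS/d.
R_O = Q·(S₀ − S) − 1.42·P_X = 2790 − 1.42 × 334.5 = 2315 kg O₂/d.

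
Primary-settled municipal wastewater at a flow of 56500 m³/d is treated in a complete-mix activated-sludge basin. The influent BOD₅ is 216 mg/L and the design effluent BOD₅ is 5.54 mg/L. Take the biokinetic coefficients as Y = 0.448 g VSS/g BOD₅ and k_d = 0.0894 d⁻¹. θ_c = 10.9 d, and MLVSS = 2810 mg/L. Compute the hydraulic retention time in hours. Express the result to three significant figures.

τ ≈ 4.45 h

Rearranging the biomass balance for a CMAS with decay, V = Y·Q·ΔS·θ_c / [X·(1+k_d θ_c)] = 0.448 × 56500 × (216 − 5.54) × 10.9 / [2810 × (1 + 0.0894 × 10.9)] = 5.81×10^7 / 5548 = 10466 m³.
HRT = V/Q = 10466 m³ / 56500 m³·d⁻¹ = 0.1852 d × 24 = 4.446 h.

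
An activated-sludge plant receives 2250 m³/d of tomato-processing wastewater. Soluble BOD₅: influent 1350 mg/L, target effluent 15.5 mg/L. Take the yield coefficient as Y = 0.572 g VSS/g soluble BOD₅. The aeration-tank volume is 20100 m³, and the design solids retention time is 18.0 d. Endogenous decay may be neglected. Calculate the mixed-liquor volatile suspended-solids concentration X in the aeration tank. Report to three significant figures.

Without decay, X = Y Q (S₀−S) θ_c / V = 0.572 × 2250 × (1350 − 15.5) × 18.0 / 20100 = 1538 mg/L.

X ≈ 1540 mg/L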